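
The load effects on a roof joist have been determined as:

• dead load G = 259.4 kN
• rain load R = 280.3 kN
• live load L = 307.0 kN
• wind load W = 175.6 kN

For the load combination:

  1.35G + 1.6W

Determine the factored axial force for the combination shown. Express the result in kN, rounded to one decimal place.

1.35(259.4) + 1.6(175.6) = 350.2 + 281.0 = 631.2
N_u = 631.2 kN.

631.2 kN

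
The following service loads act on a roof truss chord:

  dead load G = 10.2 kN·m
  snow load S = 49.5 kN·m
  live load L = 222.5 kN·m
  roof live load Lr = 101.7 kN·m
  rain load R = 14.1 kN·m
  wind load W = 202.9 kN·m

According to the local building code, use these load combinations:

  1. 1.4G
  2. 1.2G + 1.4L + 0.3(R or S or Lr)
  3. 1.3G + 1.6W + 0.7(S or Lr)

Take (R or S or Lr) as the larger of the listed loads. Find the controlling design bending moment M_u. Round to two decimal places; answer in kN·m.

(R or S or Lr) → Lr = 101.7 kN·m; (S or Lr) → Lr = 101.7 kN·m.
1. 1.4(10.2) = 14.28
2. 1.2(10.2) + 1.4(222.5) + 0.3(101.7) = 12.24 + 311.50 + 30.51 = 354.25
3. 1.3(10.2) + 1.6(202.9) + 0.7(101.7) = 13.26 + 324.64 + 71.19 = 409.09
Maximum is from combination 3.

409.09 kN·m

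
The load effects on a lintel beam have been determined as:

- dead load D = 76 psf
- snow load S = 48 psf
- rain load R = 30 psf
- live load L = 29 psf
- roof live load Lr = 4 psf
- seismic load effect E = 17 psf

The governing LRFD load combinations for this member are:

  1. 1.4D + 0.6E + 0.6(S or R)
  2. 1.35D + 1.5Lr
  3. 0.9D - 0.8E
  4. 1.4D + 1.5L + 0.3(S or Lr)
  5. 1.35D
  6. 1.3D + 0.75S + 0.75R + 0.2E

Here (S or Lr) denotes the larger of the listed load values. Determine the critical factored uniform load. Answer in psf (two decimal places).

(S or R) → S = 48 psf; (S or Lr) → S = 48 psf.
1. 1.4(76) + 0.6(17) + 0.6(48) = 145.40
2. 1.35(76) + 1.5(4) = 108.60
3. 0.9(76) - 0.8(17) = 54.80
4. 1.4(76) + 1.5(29) + 0.3(48) = 164.30
5. 1.35(76) = 102.60
6. 1.3(76) + 0.75(48) + 0.75(30) + 0.2(17) = 160.70
Combination 4 governs: q_u = 164.30 psf.

164.30 psf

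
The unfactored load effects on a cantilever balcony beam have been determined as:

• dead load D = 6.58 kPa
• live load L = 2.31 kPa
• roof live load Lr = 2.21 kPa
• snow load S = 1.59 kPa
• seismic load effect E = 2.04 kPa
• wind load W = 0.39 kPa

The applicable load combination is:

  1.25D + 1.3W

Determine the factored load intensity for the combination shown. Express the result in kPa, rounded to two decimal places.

1.25(6.58) + 1.3(0.39) = 8.73
q_u = 8.73 kPa.

8.73 kPa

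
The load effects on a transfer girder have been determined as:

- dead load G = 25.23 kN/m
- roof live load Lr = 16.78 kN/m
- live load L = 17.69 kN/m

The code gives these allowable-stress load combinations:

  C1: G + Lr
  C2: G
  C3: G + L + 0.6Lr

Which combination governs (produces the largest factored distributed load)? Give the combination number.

Combination 3

C1: 1.0(25.23) + 1.0(16.78) = 25.23 + 16.78 = 42.01
C2: 1.0(25.23) = 25.23
C3: 1.0(25.23) + 1.0(17.69) + 0.6(16.78) = 25.23 + 17.69 + 10.07 = 52.99
The largest value is 52.99 kN/m from combination 3.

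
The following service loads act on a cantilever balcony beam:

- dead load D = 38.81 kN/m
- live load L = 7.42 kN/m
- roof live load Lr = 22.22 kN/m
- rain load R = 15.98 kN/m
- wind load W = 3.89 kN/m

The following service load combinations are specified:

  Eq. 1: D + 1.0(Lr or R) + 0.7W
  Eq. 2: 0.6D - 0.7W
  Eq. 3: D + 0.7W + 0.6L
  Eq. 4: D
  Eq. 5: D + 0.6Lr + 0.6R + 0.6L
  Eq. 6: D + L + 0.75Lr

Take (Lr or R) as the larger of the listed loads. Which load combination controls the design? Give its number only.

Combination 5

(Lr or R) → Lr = 22.22 kN/m.
Eq. 1: 1.0(38.81) + 1.0(22.22) + 0.7(3.89) = 63.75
Eq. 2: 0.6(38.81) - 0.7(3.89) = 20.56
Eq. 3: 1.0(38.81) + 0.7(3.89) + 0.6(7.42) = 45.99
Eq. 4: 1.0(38.81) = 38.81
Eq. 5: 1.0(38.81) + 0.6(22.22) + 0.6(15.98) + 0.6(7.42) = 66.18
Eq. 6: 1.0(38.81) + 1.0(7.42) + 0.75(22.22) = 62.90
The largest value is 66.18 kN/m from combination 5.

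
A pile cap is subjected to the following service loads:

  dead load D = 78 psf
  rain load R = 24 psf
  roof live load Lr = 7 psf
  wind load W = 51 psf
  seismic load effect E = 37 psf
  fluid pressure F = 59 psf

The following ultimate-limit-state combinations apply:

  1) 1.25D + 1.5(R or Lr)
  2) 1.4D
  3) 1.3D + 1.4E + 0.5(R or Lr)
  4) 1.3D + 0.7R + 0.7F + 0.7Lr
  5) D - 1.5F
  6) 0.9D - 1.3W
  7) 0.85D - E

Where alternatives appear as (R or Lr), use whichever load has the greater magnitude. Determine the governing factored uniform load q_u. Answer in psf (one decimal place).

165.2 psf

(R or Lr) → R = 24 psf.
1) 1.25(78) + 1.5(24) = 97.5 + 36.0 = 133.5
2) 1.4(78) = 109.2
3) 1.3(78) + 1.4(37) + 0.5(24) = 101.4 + 51.8 + 12.0 = 165.2
4) 1.3(78) + 0.7(24) + 0.7(59) + 0.7(7) = 101.4 + 16.8 + 41.3 + 4.9 = 164.4
5) 1.0(78) - 1.5(59) = 78.0 - 88.5 = -10.5
6) 0.9(78) - 1.3(51) = 70.2 - 66.3 = 3.9
7) 0.85(78) - 1.0(37) = 66.3 - 37.0 = 29.3
Combination 3 governs: q_u = 165.2 psf.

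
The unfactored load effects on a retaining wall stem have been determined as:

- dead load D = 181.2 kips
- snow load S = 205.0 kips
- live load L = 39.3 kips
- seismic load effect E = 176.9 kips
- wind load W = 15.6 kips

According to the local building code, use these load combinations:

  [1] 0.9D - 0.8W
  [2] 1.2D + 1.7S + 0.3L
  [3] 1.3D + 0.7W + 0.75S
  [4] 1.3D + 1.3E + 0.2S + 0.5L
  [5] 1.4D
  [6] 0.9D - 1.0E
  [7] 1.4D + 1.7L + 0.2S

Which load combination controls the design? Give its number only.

[1] 0.9(181.2) - 0.8(15.6) = 163.08 - 12.48 = 150.60
[2] 1.2(181.2) + 1.7(205.0) + 0.3(39.3) = 217.44 + 348.50 + 11.79 = 577.73
[3] 1.3(181.2) + 0.7(15.6) + 0.75(205.0) = 235.56 + 10.92 + 153.75 = 400.23
[4] 1.3(181.2) + 1.3(176.9) + 0.2(205.0) + 0.5(39.3) = 235.56 + 229.97 + 41.00 + 19.65 = 526.18
[5] 1.4(181.2) = 253.68
[6] 0.9(181.2) - 1.0(176.9) = 163.08 - 176.90 = -13.82
[7] 1.4(181.2) + 1.7(39.3) + 0.2(205.0) = 253.68 + 66.81 + 41.00 = 361.49
The largest value is 577.73 kips from combination 2.

Combination 2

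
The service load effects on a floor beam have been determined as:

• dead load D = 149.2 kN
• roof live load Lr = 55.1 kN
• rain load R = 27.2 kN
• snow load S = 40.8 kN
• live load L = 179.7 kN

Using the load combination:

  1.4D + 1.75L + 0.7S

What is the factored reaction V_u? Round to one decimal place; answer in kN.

551.9 kN

1.4(149.2) + 1.75(179.7) + 0.7(40.8) = 551.9
V_u = 551.9 kN.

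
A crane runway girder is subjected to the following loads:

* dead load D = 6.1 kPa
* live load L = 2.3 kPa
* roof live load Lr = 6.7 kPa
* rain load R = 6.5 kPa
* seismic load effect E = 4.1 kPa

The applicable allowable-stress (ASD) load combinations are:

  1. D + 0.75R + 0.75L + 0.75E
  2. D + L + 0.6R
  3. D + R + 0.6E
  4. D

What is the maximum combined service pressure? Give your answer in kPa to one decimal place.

1. 1.0(6.1) + 0.75(6.5) + 0.75(2.3) + 0.75(4.1) = 15.8
2. 1.0(6.1) + 1.0(2.3) + 0.6(6.5) = 12.3
3. 1.0(6.1) + 1.0(6.5) + 0.6(4.1) = 15.1
4. 1.0(6.1) = 6.1
Combination 1 governs: p = 15.8 kPa.

15.8 kPa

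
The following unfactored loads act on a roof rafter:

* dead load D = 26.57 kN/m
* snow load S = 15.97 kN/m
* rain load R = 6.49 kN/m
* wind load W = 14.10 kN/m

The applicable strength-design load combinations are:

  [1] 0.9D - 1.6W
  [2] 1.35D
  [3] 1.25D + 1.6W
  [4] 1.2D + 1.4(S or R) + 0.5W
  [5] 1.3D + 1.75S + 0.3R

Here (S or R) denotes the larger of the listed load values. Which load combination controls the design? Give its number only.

Combination 5

(S or R) → S = 15.97 kN/m.
[1] 0.9(26.57) - 1.6(14.10) = 23.91 - 22.56 = 1.35
[2] 1.35(26.57) = 35.87
[3] 1.25(26.57) + 1.6(14.10) = 33.21 + 22.56 = 55.77
[4] 1.2(26.57) + 1.4(15.97) + 0.5(14.10) = 31.88 + 22.36 + 7.05 = 61.29
[5] 1.3(26.57) + 1.75(15.97) + 0.3(6.49) = 34.54 + 27.95 + 1.95 = 64.44
The largest value is 64.44 kN/m from combination 5.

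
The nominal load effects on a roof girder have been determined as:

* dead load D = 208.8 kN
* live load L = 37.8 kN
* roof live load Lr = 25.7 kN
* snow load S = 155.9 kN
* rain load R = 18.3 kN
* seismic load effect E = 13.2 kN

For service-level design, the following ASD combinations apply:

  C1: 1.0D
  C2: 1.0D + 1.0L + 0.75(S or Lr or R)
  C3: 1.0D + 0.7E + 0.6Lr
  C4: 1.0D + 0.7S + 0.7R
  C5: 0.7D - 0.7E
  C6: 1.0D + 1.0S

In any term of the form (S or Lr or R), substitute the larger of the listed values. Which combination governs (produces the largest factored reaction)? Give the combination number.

(S or Lr or R) → S = 155.9 kN.
C1: 1.0(208.8) = 208.80
C2: 1.0(208.8) + 1.0(37.8) + 0.75(155.9) = 208.80 + 37.80 + 116.93 = 363.53
C3: 1.0(208.8) + 0.7(13.2) + 0.6(25.7) = 208.80 + 9.24 + 15.42 = 233.46
C4: 1.0(208.8) + 0.7(155.9) + 0.7(18.3) = 208.80 + 109.13 + 12.81 = 330.74
C5: 0.7(208.8) - 0.7(13.2) = 146.16 - 9.24 = 136.92
C6: 1.0(208.8) + 1.0(155.9) = 208.80 + 155.90 = 364.70
The largest value is 364.70 kN from combination 6.

Combination 6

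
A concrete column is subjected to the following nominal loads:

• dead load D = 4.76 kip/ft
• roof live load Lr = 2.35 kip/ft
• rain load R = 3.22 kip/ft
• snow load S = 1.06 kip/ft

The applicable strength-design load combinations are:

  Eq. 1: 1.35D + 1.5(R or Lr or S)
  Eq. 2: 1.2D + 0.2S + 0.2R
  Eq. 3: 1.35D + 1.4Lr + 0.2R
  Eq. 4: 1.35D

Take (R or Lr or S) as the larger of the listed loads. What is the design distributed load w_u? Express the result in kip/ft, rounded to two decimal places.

11.26 kip/ft

(R or Lr or S) → R = 3.22 kip/ft.
Eq. 1: 1.35(4.76) + 1.5(3.22) = 6.43 + 4.83 = 11.26
Eq. 2: 1.2(4.76) + 0.2(1.06) + 0.2(3.22) = 6.57
Eq. 3: 1.35(4.76) + 1.4(2.35) + 0.2(3.22) = 6.43 + 3.29 + 0.64 = 10.36
Eq. 4: 1.35(4.76) = 6.43
The controlling combination is 1, giving 11.26 kip/ft.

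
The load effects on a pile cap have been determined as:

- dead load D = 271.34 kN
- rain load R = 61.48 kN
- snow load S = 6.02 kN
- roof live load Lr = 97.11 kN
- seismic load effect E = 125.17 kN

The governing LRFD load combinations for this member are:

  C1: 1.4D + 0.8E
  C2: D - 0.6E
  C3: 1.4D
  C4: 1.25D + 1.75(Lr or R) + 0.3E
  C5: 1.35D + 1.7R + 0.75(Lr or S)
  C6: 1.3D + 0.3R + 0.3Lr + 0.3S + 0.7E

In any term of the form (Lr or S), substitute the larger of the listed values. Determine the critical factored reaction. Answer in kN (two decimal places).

546.67 kN

(Lr or R) → Lr = 97.11 kN; (Lr or S) → Lr = 97.11 kN.
C1: 1.4(271.34) + 0.8(125.17) = 480.01
C2: 1.0(271.34) - 0.6(125.17) = 271.34 - 75.10 = 196.24
C3: 1.4(271.34) = 379.88
C4: 1.25(271.34) + 1.75(97.11) + 0.3(125.17) = 339.18 + 169.94 + 37.55 = 546.67
C5: 1.35(271.34) + 1.7(61.48) + 0.75(97.11) = 366.31 + 104.52 + 72.83 = 543.66
C6: 1.3(271.34) + 0.3(61.48) + 0.3(97.11) + 0.3(6.02) + 0.7(125.17) = 352.74 + 18.44 + 29.13 + 1.81 + 87.62 = 489.74
Combination 4 governs: V_u = 546.67 kN.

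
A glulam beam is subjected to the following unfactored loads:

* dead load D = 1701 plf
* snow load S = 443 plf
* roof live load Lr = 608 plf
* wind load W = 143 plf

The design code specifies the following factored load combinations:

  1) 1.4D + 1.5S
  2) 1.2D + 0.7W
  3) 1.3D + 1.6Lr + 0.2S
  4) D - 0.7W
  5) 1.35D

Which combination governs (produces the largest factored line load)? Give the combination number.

1) 1.4(1701) + 1.5(443) = 2381.40 + 664.50 = 3045.90
2) 1.2(1701) + 0.7(143) = 2041.20 + 100.10 = 2141.30
3) 1.3(1701) + 1.6(608) + 0.2(443) = 2211.30 + 972.80 + 88.60 = 3272.70
4) 1.0(1701) - 0.7(143) = 1701.00 - 100.10 = 1600.90
5) 1.35(1701) = 2296.35
The largest value is 3272.70 plf from combination 3.

Combination 3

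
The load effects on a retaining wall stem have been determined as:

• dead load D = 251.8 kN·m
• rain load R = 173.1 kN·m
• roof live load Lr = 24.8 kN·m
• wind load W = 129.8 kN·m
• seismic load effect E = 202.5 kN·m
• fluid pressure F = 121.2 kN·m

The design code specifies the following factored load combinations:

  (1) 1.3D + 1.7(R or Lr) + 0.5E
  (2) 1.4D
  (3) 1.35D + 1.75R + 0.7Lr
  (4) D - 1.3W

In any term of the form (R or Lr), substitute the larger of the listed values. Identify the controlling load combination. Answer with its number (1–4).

(R or Lr) → R = 173.1 kN·m.
(1) 1.3(251.8) + 1.7(173.1) + 0.5(202.5) = 327.3 + 294.3 + 101.3 = 722.9
(2) 1.4(251.8) = 352.5
(3) 1.35(251.8) + 1.75(173.1) + 0.7(24.8) = 339.9 + 302.9 + 17.4 = 660.2
(4) 1.0(251.8) - 1.3(129.8) = 251.8 - 168.7 = 83.1
The largest value is 722.9 kN·m from combination 1.

Combination 1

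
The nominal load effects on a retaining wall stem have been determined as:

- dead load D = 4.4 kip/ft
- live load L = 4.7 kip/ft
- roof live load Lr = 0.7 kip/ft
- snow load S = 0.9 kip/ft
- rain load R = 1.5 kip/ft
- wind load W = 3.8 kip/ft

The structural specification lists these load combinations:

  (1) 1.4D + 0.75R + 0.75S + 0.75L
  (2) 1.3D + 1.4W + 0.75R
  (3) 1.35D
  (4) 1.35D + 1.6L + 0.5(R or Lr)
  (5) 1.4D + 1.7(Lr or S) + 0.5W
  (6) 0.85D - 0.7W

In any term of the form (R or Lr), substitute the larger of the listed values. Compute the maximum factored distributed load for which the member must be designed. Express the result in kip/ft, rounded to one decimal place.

14.2 kip/ft

(R or Lr) → R = 1.5 kip/ft; (Lr or S) → S = 0.9 kip/ft.
(1) 1.4(4.4) + 0.75(1.5) + 0.75(0.9) + 0.75(4.7) = 11.5
(2) 1.3(4.4) + 1.4(3.8) + 0.75(1.5) = 12.2
(3) 1.35(4.4) = 5.9
(4) 1.35(4.4) + 1.6(4.7) + 0.5(1.5) = 14.2
(5) 1.4(4.4) + 1.7(0.9) + 0.5(3.8) = 9.6
(6) 0.85(4.4) - 0.7(3.8) = 1.1
Maximum is from combination 4.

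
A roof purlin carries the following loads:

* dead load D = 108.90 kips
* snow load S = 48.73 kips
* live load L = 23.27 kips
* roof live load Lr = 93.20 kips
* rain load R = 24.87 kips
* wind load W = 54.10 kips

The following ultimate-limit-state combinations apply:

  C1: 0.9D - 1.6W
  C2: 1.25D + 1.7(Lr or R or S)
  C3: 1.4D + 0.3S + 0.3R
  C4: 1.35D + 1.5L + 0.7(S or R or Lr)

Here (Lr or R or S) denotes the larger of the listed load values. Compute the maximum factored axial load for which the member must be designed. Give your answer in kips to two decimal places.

(Lr or R or S) → Lr = 93.20 kips; (S or R or Lr) → Lr = 93.20 kips.
C1: 0.9(108.90) - 1.6(54.10) = 11.45
C2: 1.25(108.90) + 1.7(93.20) = 294.57
C3: 1.4(108.90) + 0.3(48.73) + 0.3(24.87) = 174.54
C4: 1.35(108.90) + 1.5(23.27) + 0.7(93.20) = 247.16
The controlling combination is 2, giving 294.57 kips.

294.57 kips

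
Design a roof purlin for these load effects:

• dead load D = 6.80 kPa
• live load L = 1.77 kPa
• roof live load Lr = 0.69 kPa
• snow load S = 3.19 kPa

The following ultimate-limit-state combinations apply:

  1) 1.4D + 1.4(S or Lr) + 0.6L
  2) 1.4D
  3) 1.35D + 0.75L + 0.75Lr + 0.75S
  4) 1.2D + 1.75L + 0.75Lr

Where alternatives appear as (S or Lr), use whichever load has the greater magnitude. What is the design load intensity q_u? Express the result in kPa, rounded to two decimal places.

15.05 kPa

(S or Lr) → S = 3.19 kPa.
1) 1.4(6.80) + 1.4(3.19) + 0.6(1.77) = 15.05
2) 1.4(6.80) = 9.52
3) 1.35(6.80) + 0.75(1.77) + 0.75(0.69) + 0.75(3.19) = 13.42
4) 1.2(6.80) + 1.75(1.77) + 0.75(0.69) = 11.78
Maximum is from combination 1.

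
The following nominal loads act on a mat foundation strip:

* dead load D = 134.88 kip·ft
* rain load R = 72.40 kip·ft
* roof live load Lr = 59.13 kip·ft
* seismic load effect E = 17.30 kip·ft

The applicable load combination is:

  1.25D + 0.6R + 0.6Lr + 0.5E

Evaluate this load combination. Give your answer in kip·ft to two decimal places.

256.17 kip·ft

1.25(134.88) + 0.6(72.40) + 0.6(59.13) + 0.5(17.30) = 168.60 + 43.44 + 35.48 + 8.65 = 256.17
M_u = 256.17 kip·ft.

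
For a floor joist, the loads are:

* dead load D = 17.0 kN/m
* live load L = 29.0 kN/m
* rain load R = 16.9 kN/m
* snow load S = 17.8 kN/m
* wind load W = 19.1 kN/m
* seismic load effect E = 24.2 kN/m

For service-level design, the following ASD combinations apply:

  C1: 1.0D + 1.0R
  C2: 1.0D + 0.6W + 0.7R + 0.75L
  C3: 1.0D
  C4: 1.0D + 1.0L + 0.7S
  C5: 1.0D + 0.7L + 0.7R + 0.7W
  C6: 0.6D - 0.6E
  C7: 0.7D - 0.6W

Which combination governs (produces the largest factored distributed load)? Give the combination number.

Combination 5

C1: 1.0(17.0) + 1.0(16.9) = 17.00 + 16.90 = 33.90
C2: 1.0(17.0) + 0.6(19.1) + 0.7(16.9) + 0.75(29.0) = 17.00 + 11.46 + 11.83 + 21.75 = 62.04
C3: 1.0(17.0) = 17.00
C4: 1.0(17.0) + 1.0(29.0) + 0.7(17.8) = 17.00 + 29.00 + 12.46 = 58.46
C5: 1.0(17.0) + 0.7(29.0) + 0.7(16.9) + 0.7(19.1) = 17.00 + 20.30 + 11.83 + 13.37 = 62.50
C6: 0.6(17.0) - 0.6(24.2) = 10.20 - 14.52 = -4.32
C7: 0.7(17.0) - 0.6(19.1) = 11.90 - 11.46 = 0.44
The largest value is 62.50 kN/m from combination 5.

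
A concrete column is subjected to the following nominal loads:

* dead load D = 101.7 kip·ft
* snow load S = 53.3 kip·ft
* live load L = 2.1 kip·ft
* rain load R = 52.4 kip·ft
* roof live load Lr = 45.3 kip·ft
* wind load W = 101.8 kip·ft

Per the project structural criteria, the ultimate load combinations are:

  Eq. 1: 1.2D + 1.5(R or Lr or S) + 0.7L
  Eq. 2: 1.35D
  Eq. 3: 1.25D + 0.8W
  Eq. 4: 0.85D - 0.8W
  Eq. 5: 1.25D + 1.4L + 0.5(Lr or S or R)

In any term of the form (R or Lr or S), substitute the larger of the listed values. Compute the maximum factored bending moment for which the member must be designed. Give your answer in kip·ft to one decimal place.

208.6 kip·ft

(R or Lr or S) → S = 53.3 kip·ft; (Lr or S or R) → S = 53.3 kip·ft.
Eq. 1: 1.2(101.7) + 1.5(53.3) + 0.7(2.1) = 122.0 + 80.0 + 1.5 = 203.5
Eq. 2: 1.35(101.7) = 137.3
Eq. 3: 1.25(101.7) + 0.8(101.8) = 208.6
Eq. 4: 0.85(101.7) - 0.8(101.8) = 86.4 - 81.4 = 5.0
Eq. 5: 1.25(101.7) + 1.4(2.1) + 0.5(53.3) = 127.1 + 2.9 + 26.7 = 156.7
The controlling combination is 3, giving 208.6 kip·ft.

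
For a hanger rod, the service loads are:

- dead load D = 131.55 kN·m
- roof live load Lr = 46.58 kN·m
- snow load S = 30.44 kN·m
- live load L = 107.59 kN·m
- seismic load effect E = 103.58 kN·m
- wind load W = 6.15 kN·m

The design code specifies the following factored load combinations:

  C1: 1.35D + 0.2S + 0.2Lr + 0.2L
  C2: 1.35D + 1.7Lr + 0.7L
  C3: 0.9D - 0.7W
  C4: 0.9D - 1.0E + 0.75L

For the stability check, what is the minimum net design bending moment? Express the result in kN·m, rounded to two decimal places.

95.51 kN·m

C1: 1.35(131.55) + 0.2(30.44) + 0.2(46.58) + 0.2(107.59) = 214.51
C2: 1.35(131.55) + 1.7(46.58) + 0.7(107.59) = 177.59 + 79.19 + 75.31 = 332.09
C3: 0.9(131.55) - 0.7(6.15) = 118.40 - 4.31 = 114.09
C4: 0.9(131.55) - 1.0(103.58) + 0.75(107.59) = 118.40 - 103.58 + 80.69 = 95.51
Combination 4 gives the minimum: 95.51 kN·m.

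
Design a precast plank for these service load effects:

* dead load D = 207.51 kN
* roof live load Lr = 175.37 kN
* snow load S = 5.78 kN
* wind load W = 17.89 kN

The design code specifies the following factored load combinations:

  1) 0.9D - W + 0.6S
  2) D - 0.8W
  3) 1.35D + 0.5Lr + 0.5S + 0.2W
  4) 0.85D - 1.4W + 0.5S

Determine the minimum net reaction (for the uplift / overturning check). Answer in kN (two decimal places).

154.23 kN

1) 0.9(207.51) - 1.0(17.89) + 0.6(5.78) = 186.76 - 17.89 + 3.47 = 172.34
2) 1.0(207.51) - 0.8(17.89) = 207.51 - 14.31 = 193.20
3) 1.35(207.51) + 0.5(175.37) + 0.5(5.78) + 0.2(17.89) = 374.29
4) 0.85(207.51) - 1.4(17.89) + 0.5(5.78) = 154.23
Combination 4 gives the minimum: 154.23 kN.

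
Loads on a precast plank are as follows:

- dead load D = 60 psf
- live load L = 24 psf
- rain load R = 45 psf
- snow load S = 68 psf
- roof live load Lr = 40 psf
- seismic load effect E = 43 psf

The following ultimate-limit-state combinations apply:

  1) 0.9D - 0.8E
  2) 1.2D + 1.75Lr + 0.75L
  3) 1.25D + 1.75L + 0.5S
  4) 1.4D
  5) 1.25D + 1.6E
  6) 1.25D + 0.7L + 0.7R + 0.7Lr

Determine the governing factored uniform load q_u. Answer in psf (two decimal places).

160.00 psf

1) 0.9(60) - 0.8(43) = 54.00 - 34.40 = 19.60
2) 1.2(60) + 1.75(40) + 0.75(24) = 72.00 + 70.00 + 18.00 = 160.00
3) 1.25(60) + 1.75(24) + 0.5(68) = 75.00 + 42.00 + 34.00 = 151.00
4) 1.4(60) = 84.00
5) 1.25(60) + 1.6(43) = 75.00 + 68.80 = 143.80
6) 1.25(60) + 0.7(24) + 0.7(45) + 0.7(40) = 75.00 + 16.80 + 31.50 + 28.00 = 151.30
Combination 2 governs: q_u = 160.00 psf.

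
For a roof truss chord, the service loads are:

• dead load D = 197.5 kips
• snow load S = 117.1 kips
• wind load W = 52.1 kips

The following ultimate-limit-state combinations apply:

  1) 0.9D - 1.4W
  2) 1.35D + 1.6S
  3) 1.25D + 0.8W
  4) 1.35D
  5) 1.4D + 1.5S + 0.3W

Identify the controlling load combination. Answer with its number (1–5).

1) 0.9(197.5) - 1.4(52.1) = 104.8
2) 1.35(197.5) + 1.6(117.1) = 454.0
3) 1.25(197.5) + 0.8(52.1) = 288.6
4) 1.35(197.5) = 266.6
5) 1.4(197.5) + 1.5(117.1) + 0.3(52.1) = 467.8
The largest value is 467.8 kips from combination 5.

Combination 5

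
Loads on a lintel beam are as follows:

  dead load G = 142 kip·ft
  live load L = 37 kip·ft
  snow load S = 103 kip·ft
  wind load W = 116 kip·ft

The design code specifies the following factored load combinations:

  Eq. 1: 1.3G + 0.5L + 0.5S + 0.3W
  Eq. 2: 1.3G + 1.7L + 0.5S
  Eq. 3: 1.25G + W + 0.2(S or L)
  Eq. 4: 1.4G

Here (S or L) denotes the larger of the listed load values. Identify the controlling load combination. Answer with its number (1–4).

Combination 3

(S or L) → S = 103 kip·ft.
Eq. 1: 1.3(142) + 0.5(37) + 0.5(103) + 0.3(116) = 184.60 + 18.50 + 51.50 + 34.80 = 289.40
Eq. 2: 1.3(142) + 1.7(37) + 0.5(103) = 184.60 + 62.90 + 51.50 = 299.00
Eq. 3: 1.25(142) + 1.0(116) + 0.2(103) = 177.50 + 116.00 + 20.60 = 314.10
Eq. 4: 1.4(142) = 198.80
The largest value is 314.10 kip·ft from combination 3.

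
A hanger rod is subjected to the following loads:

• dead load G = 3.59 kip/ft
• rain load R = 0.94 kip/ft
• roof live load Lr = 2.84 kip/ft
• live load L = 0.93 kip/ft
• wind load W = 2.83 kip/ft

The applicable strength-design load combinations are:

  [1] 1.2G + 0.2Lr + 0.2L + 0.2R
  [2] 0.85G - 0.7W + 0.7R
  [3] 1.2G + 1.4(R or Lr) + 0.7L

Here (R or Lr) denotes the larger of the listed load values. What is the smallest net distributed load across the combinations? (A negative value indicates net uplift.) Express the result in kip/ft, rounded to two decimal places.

1.73 kip/ft

(R or Lr) → Lr = 2.84 kip/ft.
[1] 1.2(3.59) + 0.2(2.84) + 0.2(0.93) + 0.2(0.94) = 5.25
[2] 0.85(3.59) - 0.7(2.83) + 0.7(0.94) = 3.05 - 1.98 + 0.66 = 1.73
[3] 1.2(3.59) + 1.4(2.84) + 0.7(0.93) = 4.31 + 3.98 + 0.65 = 8.94
Combination 2 gives the minimum: 1.73 kip/ft.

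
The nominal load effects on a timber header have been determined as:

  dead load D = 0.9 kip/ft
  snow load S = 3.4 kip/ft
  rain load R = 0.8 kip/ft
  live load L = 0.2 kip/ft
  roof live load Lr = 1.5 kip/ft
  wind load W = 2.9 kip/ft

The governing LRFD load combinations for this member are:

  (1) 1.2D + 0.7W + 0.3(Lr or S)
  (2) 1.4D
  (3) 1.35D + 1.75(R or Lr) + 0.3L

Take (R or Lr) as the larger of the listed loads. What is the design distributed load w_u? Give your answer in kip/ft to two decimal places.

(Lr or S) → S = 3.4 kip/ft; (R or Lr) → Lr = 1.5 kip/ft.
(1) 1.2(0.9) + 0.7(2.9) + 0.3(3.4) = 1.08 + 2.03 + 1.02 = 4.13
(2) 1.4(0.9) = 1.26
(3) 1.35(0.9) + 1.75(1.5) + 0.3(0.2) = 3.90
Combination 1 governs: w_u = 4.13 kip/ft.

4.13 kip/ft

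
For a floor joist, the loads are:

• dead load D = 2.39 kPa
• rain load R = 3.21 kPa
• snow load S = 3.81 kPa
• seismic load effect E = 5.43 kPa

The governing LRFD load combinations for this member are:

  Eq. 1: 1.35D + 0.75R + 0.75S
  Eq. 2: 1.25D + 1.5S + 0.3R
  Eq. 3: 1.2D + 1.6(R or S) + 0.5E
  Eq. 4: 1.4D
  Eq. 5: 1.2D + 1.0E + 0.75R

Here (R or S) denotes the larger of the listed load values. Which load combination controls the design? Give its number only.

Combination 3

(R or S) → S = 3.81 kPa.
Eq. 1: 1.35(2.39) + 0.75(3.21) + 0.75(3.81) = 8.49
Eq. 2: 1.25(2.39) + 1.5(3.81) + 0.3(3.21) = 2.99 + 5.72 + 0.96 = 9.67
Eq. 3: 1.2(2.39) + 1.6(3.81) + 0.5(5.43) = 11.68
Eq. 4: 1.4(2.39) = 3.35
Eq. 5: 1.2(2.39) + 1.0(5.43) + 0.75(3.21) = 2.87 + 5.43 + 2.41 = 10.71
The largest value is 11.68 kPa from combination 3.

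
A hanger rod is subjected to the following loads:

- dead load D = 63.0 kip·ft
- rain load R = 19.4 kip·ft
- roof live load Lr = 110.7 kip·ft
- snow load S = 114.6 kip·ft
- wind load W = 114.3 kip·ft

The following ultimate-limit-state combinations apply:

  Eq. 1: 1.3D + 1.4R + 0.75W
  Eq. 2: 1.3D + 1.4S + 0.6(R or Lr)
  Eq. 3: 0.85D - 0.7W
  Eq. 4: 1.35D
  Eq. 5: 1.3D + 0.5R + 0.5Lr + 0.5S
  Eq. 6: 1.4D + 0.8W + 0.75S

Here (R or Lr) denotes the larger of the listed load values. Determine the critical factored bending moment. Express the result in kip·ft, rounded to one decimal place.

308.8 kip·ft

(R or Lr) → Lr = 110.7 kip·ft.
Eq. 1: 1.3(63.0) + 1.4(19.4) + 0.75(114.3) = 81.9 + 27.2 + 85.7 = 194.8
Eq. 2: 1.3(63.0) + 1.4(114.6) + 0.6(110.7) = 308.8
Eq. 3: 0.85(63.0) - 0.7(114.3) = -26.5
Eq. 4: 1.35(63.0) = 85.1
Eq. 5: 1.3(63.0) + 0.5(19.4) + 0.5(110.7) + 0.5(114.6) = 81.9 + 9.7 + 55.4 + 57.3 = 204.3
Eq. 6: 1.4(63.0) + 0.8(114.3) + 0.75(114.6) = 88.2 + 91.4 + 86.0 = 265.6
Maximum is from combination 2.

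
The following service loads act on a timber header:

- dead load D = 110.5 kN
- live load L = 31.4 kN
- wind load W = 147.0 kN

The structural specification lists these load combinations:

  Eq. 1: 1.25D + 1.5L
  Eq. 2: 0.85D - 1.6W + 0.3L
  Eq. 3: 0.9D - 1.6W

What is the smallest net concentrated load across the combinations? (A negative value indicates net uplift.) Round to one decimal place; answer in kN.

Eq. 1: 1.25(110.5) + 1.5(31.4) = 138.1 + 47.1 = 185.2
Eq. 2: 0.85(110.5) - 1.6(147.0) + 0.3(31.4) = 93.9 - 235.2 + 9.4 = -131.9
Eq. 3: 0.9(110.5) - 1.6(147.0) = -135.8
Combination 3 gives the minimum: -135.8 kN.

-135.8 kN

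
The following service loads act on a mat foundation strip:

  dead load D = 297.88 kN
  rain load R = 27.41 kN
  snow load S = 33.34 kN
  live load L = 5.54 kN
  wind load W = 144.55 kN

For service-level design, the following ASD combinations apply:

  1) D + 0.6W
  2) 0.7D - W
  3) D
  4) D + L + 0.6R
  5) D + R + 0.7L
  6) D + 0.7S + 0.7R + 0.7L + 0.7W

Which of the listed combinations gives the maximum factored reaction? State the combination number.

1) 1.0(297.88) + 0.6(144.55) = 297.88 + 86.73 = 384.61
2) 0.7(297.88) - 1.0(144.55) = 208.52 - 144.55 = 63.97
3) 1.0(297.88) = 297.88
4) 1.0(297.88) + 1.0(5.54) + 0.6(27.41) = 297.88 + 5.54 + 16.45 = 319.87
5) 1.0(297.88) + 1.0(27.41) + 0.7(5.54) = 297.88 + 27.41 + 3.88 = 329.17
6) 1.0(297.88) + 0.7(33.34) + 0.7(27.41) + 0.7(5.54) + 0.7(144.55) = 445.47
The largest value is 445.47 kN from combination 6.

Combination 6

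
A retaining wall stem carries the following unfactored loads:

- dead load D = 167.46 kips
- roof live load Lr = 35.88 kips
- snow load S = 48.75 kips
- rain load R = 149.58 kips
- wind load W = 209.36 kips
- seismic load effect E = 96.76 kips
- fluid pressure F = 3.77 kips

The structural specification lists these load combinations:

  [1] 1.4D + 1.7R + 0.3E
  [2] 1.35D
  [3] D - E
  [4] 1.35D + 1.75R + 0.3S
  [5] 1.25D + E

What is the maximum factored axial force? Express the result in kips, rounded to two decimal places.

517.76 kips

[1] 1.4(167.46) + 1.7(149.58) + 0.3(96.76) = 234.44 + 254.29 + 29.03 = 517.76
[2] 1.35(167.46) = 226.07
[3] 1.0(167.46) - 1.0(96.76) = 167.46 - 96.76 = 70.70
[4] 1.35(167.46) + 1.75(149.58) + 0.3(48.75) = 502.46
[5] 1.25(167.46) + 1.0(96.76) = 209.33 + 96.76 = 306.09
The controlling combination is 1, giving 517.76 kips.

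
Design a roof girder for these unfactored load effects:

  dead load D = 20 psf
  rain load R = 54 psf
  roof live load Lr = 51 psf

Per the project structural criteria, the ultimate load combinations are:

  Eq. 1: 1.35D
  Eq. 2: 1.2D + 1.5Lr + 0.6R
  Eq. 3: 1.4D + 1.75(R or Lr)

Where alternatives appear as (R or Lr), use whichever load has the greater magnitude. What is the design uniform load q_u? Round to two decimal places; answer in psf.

132.90 psf

(R or Lr) → R = 54 psf.
Eq. 1: 1.35(20) = 27.00
Eq. 2: 1.2(20) + 1.5(51) + 0.6(54) = 132.90
Eq. 3: 1.4(20) + 1.75(54) = 122.50
Maximum is from combination 2.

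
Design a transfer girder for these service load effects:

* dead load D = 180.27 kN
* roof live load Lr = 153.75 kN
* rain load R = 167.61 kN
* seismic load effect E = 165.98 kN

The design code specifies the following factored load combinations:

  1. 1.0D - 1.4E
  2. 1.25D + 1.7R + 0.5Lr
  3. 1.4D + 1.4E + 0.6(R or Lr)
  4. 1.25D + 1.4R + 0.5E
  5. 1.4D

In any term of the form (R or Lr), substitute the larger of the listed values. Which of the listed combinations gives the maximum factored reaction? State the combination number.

Combination 2

(R or Lr) → R = 167.61 kN.
1. 1.0(180.27) - 1.4(165.98) = 180.27 - 232.37 = -52.10
2. 1.25(180.27) + 1.7(167.61) + 0.5(153.75) = 587.15
3. 1.4(180.27) + 1.4(165.98) + 0.6(167.61) = 252.38 + 232.37 + 100.57 = 585.32
4. 1.25(180.27) + 1.4(167.61) + 0.5(165.98) = 225.34 + 234.65 + 82.99 = 542.98
5. 1.4(180.27) = 252.38
The largest value is 587.15 kN from combination 2.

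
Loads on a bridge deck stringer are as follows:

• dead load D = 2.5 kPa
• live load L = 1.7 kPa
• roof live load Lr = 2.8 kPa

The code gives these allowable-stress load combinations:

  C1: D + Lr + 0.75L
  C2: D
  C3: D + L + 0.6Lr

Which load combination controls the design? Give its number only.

C1: 1.0(2.5) + 1.0(2.8) + 0.75(1.7) = 2.50 + 2.80 + 1.28 = 6.58
C2: 1.0(2.5) = 2.50
C3: 1.0(2.5) + 1.0(1.7) + 0.6(2.8) = 2.50 + 1.70 + 1.68 = 5.88
The largest value is 6.58 kPa from combination 1.

Combination 1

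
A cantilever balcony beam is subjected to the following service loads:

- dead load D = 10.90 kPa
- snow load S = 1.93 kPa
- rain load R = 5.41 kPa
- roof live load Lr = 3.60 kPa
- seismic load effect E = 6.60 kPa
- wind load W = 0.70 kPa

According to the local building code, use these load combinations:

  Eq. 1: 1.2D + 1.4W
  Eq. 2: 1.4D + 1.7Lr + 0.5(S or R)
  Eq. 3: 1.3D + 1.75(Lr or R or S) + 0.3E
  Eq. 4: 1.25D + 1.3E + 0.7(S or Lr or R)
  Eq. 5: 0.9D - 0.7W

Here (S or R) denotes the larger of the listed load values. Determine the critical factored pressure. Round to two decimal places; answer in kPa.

25.99 kPa

(S or R) → R = 5.41 kPa; (Lr or R or S) → R = 5.41 kPa; (S or Lr or R) → R = 5.41 kPa.
Eq. 1: 1.2(10.90) + 1.4(0.70) = 13.08 + 0.98 = 14.06
Eq. 2: 1.4(10.90) + 1.7(3.60) + 0.5(5.41) = 15.26 + 6.12 + 2.71 = 24.09
Eq. 3: 1.3(10.90) + 1.75(5.41) + 0.3(6.60) = 14.17 + 9.47 + 1.98 = 25.62
Eq. 4: 1.25(10.90) + 1.3(6.60) + 0.7(5.41) = 25.99
Eq. 5: 0.9(10.90) - 0.7(0.70) = 9.81 - 0.49 = 9.32
Maximum is from combination 4.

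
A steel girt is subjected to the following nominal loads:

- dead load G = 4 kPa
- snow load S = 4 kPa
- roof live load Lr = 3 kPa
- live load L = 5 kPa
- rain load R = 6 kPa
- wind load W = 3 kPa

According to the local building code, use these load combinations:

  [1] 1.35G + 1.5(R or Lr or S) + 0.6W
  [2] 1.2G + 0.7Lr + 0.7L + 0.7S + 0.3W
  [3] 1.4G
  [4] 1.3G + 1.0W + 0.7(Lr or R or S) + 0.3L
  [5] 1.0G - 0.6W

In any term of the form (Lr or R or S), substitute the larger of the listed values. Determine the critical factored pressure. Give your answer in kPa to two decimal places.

16.20 kPa

(R or Lr or S) → R = 6 kPa; (Lr or R or S) → R = 6 kPa.
[1] 1.35(4) + 1.5(6) + 0.6(3) = 5.40 + 9.00 + 1.80 = 16.20
[2] 1.2(4) + 0.7(3) + 0.7(5) + 0.7(4) + 0.3(3) = 4.80 + 2.10 + 3.50 + 2.80 + 0.90 = 14.10
[3] 1.4(4) = 5.60
[4] 1.3(4) + 1.0(3) + 0.7(6) + 0.3(5) = 5.20 + 3.00 + 4.20 + 1.50 = 13.90
[5] 1.0(4) - 0.6(3) = 4.00 - 1.80 = 2.20
The controlling combination is 1, giving 16.20 kPa.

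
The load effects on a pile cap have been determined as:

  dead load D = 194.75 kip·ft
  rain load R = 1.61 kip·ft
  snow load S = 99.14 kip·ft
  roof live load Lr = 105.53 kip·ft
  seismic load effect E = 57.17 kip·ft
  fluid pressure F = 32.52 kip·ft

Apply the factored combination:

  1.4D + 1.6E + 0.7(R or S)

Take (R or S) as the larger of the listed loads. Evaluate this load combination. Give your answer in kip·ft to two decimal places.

433.52 kip·ft

(R or S) → S = 99.14 kip·ft.
1.4(194.75) + 1.6(57.17) + 0.7(99.14) = 433.52
M_u = 433.52 kip·ft.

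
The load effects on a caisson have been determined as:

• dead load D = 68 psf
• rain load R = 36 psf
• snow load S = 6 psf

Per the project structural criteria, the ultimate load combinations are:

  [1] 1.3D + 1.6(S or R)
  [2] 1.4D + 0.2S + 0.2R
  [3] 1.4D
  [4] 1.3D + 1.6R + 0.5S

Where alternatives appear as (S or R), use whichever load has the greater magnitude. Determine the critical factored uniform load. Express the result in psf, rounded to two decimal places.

(S or R) → R = 36 psf.
[1] 1.3(68) + 1.6(36) = 146.00
[2] 1.4(68) + 0.2(6) + 0.2(36) = 103.60
[3] 1.4(68) = 95.20
[4] 1.3(68) + 1.6(36) + 0.5(6) = 149.00
The controlling combination is 4, giving 149.00 psf.

149.00 psf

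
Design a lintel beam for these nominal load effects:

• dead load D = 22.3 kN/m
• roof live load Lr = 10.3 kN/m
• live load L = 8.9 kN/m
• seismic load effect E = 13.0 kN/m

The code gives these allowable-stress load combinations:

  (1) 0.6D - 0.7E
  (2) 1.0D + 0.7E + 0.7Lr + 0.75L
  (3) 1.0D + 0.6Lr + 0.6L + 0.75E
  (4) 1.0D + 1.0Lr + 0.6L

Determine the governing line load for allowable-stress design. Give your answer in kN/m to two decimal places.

(1) 0.6(22.3) - 0.7(13.0) = 13.38 - 9.10 = 4.28
(2) 1.0(22.3) + 0.7(13.0) + 0.7(10.3) + 0.75(8.9) = 22.30 + 9.10 + 7.21 + 6.68 = 45.29
(3) 1.0(22.3) + 0.6(10.3) + 0.6(8.9) + 0.75(13.0) = 22.30 + 6.18 + 5.34 + 9.75 = 43.57
(4) 1.0(22.3) + 1.0(10.3) + 0.6(8.9) = 22.30 + 10.30 + 5.34 = 37.94
Maximum is from combination 2.

45.29 kN/m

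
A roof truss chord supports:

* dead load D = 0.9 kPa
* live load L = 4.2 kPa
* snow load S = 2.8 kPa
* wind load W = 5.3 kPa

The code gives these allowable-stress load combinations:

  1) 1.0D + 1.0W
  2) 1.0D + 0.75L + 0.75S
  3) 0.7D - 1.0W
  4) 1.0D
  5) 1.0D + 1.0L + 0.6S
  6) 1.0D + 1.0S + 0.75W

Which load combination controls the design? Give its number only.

1) 1.0(0.9) + 1.0(5.3) = 0.9 + 5.3 = 6.2
2) 1.0(0.9) + 0.75(4.2) + 0.75(2.8) = 0.9 + 3.2 + 2.1 = 6.2
3) 0.7(0.9) - 1.0(5.3) = 0.6 - 5.3 = -4.7
4) 1.0(0.9) = 0.9
5) 1.0(0.9) + 1.0(4.2) + 0.6(2.8) = 0.9 + 4.2 + 1.7 = 6.8
6) 1.0(0.9) + 1.0(2.8) + 0.75(5.3) = 0.9 + 2.8 + 4.0 = 7.7
The largest value is 7.7 kPa from combination 6.

Combination 6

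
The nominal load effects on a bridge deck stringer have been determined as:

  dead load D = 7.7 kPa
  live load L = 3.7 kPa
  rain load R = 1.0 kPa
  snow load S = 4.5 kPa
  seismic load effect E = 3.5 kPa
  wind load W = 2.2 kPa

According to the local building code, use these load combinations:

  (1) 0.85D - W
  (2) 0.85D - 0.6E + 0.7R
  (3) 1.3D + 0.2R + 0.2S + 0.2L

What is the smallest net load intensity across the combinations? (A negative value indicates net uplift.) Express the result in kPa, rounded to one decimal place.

4.3 kPa

(1) 0.85(7.7) - 1.0(2.2) = 6.5 - 2.2 = 4.3
(2) 0.85(7.7) - 0.6(3.5) + 0.7(1.0) = 6.5 - 2.1 + 0.7 = 5.1
(3) 1.3(7.7) + 0.2(1.0) + 0.2(4.5) + 0.2(3.7) = 11.9
Combination 1 gives the minimum: 4.3 kPa.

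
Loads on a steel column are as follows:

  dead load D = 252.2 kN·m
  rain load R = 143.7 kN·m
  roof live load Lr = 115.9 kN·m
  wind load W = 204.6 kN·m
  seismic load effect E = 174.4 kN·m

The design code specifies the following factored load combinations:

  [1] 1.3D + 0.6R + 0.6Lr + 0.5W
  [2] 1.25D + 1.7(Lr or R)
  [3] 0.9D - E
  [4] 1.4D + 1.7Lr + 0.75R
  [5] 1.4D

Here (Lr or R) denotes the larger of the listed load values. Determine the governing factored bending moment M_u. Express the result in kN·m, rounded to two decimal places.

657.89 kN·m

(Lr or R) → R = 143.7 kN·m.
[1] 1.3(252.2) + 0.6(143.7) + 0.6(115.9) + 0.5(204.6) = 585.92
[2] 1.25(252.2) + 1.7(143.7) = 559.54
[3] 0.9(252.2) - 1.0(174.4) = 52.58
[4] 1.4(252.2) + 1.7(115.9) + 0.75(143.7) = 657.89
[5] 1.4(252.2) = 353.08
Combination 4 governs: M_u = 657.89 kN·m.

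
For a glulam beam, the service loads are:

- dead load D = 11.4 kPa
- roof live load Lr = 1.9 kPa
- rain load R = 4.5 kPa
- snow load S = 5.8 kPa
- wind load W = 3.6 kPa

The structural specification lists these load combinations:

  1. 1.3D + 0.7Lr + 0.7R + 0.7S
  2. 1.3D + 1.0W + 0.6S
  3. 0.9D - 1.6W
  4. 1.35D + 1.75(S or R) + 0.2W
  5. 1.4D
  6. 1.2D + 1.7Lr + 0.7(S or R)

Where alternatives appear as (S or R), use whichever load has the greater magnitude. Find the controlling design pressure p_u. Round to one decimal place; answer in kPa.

(S or R) → S = 5.8 kPa.
1. 1.3(11.4) + 0.7(1.9) + 0.7(4.5) + 0.7(5.8) = 23.4
2. 1.3(11.4) + 1.0(3.6) + 0.6(5.8) = 21.9
3. 0.9(11.4) - 1.6(3.6) = 4.5
4. 1.35(11.4) + 1.75(5.8) + 0.2(3.6) = 26.3
5. 1.4(11.4) = 16.0
6. 1.2(11.4) + 1.7(1.9) + 0.7(5.8) = 21.0
Maximum is from combination 4.

26.3 kPa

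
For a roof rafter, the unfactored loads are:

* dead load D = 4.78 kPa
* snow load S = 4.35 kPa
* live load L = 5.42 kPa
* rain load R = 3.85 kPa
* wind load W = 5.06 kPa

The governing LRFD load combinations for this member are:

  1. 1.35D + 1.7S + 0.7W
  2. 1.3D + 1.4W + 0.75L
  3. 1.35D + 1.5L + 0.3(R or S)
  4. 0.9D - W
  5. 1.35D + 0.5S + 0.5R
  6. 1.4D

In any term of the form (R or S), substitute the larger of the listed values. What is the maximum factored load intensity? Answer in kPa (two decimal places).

(R or S) → S = 4.35 kPa.
1. 1.35(4.78) + 1.7(4.35) + 0.7(5.06) = 6.45 + 7.40 + 3.54 = 17.39
2. 1.3(4.78) + 1.4(5.06) + 0.75(5.42) = 6.21 + 7.08 + 4.07 = 17.36
3. 1.35(4.78) + 1.5(5.42) + 0.3(4.35) = 6.45 + 8.13 + 1.31 = 15.89
4. 0.9(4.78) - 1.0(5.06) = 4.30 - 5.06 = -0.76
5. 1.35(4.78) + 0.5(4.35) + 0.5(3.85) = 10.55
6. 1.4(4.78) = 6.69
The controlling combination is 1, giving 17.39 kPa.

17.39 kPa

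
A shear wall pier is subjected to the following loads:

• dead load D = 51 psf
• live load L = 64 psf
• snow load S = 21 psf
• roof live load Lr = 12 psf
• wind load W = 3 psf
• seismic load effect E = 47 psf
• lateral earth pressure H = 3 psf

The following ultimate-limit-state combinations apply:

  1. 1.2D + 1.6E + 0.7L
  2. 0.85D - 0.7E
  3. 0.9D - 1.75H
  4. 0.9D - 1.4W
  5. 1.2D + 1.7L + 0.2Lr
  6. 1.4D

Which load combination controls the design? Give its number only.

Combination 1

1. 1.2(51) + 1.6(47) + 0.7(64) = 61.2 + 75.2 + 44.8 = 181.2
2. 0.85(51) - 0.7(47) = 43.4 - 32.9 = 10.5
3. 0.9(51) - 1.75(3) = 40.7
4. 0.9(51) - 1.4(3) = 45.9 - 4.2 = 41.7
5. 1.2(51) + 1.7(64) + 0.2(12) = 61.2 + 108.8 + 2.4 = 172.4
6. 1.4(51) = 71.4
The largest value is 181.2 psf from combination 1.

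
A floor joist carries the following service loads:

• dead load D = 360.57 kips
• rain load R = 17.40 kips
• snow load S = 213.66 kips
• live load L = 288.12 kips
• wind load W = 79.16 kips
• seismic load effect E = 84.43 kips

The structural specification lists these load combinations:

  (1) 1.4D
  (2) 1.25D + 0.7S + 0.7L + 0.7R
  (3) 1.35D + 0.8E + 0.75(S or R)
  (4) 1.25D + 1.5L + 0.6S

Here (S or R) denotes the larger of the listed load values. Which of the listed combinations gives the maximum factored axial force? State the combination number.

Combination 4

(S or R) → S = 213.66 kips.
(1) 1.4(360.57) = 504.80
(2) 1.25(360.57) + 0.7(213.66) + 0.7(288.12) + 0.7(17.40) = 814.14
(3) 1.35(360.57) + 0.8(84.43) + 0.75(213.66) = 486.77 + 67.54 + 160.25 = 714.56
(4) 1.25(360.57) + 1.5(288.12) + 0.6(213.66) = 450.71 + 432.18 + 128.20 = 1011.09
The largest value is 1011.09 kips from combination 4.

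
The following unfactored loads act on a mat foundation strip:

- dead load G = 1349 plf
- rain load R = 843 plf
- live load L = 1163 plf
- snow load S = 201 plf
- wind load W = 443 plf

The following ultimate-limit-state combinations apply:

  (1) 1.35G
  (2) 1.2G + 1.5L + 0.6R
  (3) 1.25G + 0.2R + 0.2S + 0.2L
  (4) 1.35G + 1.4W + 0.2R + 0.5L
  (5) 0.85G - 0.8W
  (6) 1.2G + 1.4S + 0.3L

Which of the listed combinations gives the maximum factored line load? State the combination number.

(1) 1.35(1349) = 1821.2
(2) 1.2(1349) + 1.5(1163) + 0.6(843) = 1618.8 + 1744.5 + 505.8 = 3869.1
(3) 1.25(1349) + 0.2(843) + 0.2(201) + 0.2(1163) = 1686.3 + 168.6 + 40.2 + 232.6 = 2127.7
(4) 1.35(1349) + 1.4(443) + 0.2(843) + 0.5(1163) = 1821.2 + 620.2 + 168.6 + 581.5 = 3191.5
(5) 0.85(1349) - 0.8(443) = 1146.7 - 354.4 = 792.3
(6) 1.2(1349) + 1.4(201) + 0.3(1163) = 1618.8 + 281.4 + 348.9 = 2249.1
The largest value is 3869.1 plf from combination 2.

Combination 2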